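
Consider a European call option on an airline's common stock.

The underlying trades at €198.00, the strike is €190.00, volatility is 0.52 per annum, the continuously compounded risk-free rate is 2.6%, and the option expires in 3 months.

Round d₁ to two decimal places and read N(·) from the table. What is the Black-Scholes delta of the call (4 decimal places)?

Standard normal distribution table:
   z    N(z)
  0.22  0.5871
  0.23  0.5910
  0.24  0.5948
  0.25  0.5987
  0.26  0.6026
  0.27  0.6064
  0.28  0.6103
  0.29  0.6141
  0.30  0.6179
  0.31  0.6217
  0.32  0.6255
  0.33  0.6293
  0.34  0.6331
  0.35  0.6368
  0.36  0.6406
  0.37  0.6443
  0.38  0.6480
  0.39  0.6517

T = 0.25;  σ√T = 0.2600
d₁ = [ln(198/190) + (0.026 + ½·0.52²)·0.25] / (σ√T) = (0.0412 + 0.0403) / 0.2600 = 0.3136 ⇒ 0.31
N(d₁) = N(0.31) = 0.6217
Δ_call = N(d₁) = 0.6217

0.6217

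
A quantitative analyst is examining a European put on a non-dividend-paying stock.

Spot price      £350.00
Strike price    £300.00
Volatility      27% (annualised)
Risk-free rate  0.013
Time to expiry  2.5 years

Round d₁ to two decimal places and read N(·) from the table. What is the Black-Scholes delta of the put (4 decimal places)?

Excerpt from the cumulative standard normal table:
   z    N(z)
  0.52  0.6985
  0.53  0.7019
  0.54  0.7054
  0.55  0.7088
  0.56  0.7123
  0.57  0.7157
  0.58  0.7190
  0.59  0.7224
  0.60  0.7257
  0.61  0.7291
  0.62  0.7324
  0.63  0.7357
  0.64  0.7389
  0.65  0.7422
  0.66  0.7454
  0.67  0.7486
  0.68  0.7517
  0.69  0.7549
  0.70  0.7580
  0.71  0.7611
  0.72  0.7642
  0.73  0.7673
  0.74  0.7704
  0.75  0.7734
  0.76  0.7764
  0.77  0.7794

-0.2578

σ√T = 0.27 × 1.5811 = 0.4269
d₁ = [ln(350/300) + (0.013 + ½·0.27²)·2.5] / (σ√T) = (0.1542 + 0.1236) / 0.4269 = 0.6507 → 0.65
N(d₁) = N(0.65) = 0.7422
Δ_put = N(d₁) − 1 = 0.7422 − 1 = -0.2578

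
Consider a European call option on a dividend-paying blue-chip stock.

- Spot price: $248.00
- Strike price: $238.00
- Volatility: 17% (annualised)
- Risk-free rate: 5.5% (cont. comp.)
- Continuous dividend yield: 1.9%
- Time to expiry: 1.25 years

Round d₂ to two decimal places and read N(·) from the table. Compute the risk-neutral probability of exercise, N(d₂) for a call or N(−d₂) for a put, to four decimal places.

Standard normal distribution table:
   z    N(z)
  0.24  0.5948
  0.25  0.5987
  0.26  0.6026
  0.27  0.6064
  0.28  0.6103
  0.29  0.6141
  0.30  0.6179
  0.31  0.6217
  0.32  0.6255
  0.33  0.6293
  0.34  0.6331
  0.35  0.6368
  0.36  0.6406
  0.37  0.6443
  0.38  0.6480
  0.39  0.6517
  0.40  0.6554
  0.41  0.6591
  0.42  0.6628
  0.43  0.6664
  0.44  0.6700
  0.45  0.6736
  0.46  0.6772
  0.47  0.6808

0.6406

T = 1.25;  σ√T = 0.1901
d₁ = [ln(248/238) + (0.055 − 0.019 + 0.17²/2)·1.25] / 0.1901 = [0.0412 + 0.0631] / 0.1901 = 0.5483 ⇒ 0.55
d₂ = d₁ − σ√T = 0.5483 − 0.1901 = 0.3583 ⇒ 0.36
Risk-neutral Pr[S_T > K] = N(d₂) = N(0.36) = 0.6406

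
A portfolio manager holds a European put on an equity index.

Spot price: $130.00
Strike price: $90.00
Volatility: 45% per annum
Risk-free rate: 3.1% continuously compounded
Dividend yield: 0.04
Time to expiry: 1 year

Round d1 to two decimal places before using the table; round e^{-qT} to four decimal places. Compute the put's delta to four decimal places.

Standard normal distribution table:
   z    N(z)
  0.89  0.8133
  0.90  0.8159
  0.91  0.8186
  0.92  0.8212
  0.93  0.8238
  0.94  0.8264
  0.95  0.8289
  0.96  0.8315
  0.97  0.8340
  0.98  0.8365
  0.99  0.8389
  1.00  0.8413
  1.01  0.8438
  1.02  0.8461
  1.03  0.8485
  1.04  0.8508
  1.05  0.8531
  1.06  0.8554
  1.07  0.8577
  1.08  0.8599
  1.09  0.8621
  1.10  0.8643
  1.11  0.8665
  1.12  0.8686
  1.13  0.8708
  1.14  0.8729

σ√T = 0.45 × 1.0000 = 0.4500
d₁ = [ln(130/90) + (0.031 − 0.04 + 0.45²/2)·1] / 0.4500 = [0.3677 + 0.0922] / 0.4500 = 1.0222 ⇒ 1.02
N(d₁) = N(1.02) = 0.8461
Δ_put = e^(−qT)·(N(d₁) − 1) = 0.9608·(0.8461 − 1) = -0.1479

-0.1479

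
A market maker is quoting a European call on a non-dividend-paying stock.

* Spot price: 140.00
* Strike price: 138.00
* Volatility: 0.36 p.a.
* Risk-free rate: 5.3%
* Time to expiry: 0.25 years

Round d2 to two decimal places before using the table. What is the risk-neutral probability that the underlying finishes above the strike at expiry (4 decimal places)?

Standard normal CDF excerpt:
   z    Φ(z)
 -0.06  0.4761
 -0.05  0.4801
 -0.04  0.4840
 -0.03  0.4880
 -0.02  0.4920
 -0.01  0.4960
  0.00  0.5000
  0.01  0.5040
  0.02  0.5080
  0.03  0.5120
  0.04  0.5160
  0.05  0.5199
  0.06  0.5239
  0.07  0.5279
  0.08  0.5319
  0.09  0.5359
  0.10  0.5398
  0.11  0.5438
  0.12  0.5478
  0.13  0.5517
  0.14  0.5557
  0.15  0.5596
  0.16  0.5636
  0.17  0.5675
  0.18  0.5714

T = 0.25;  σ√T = 0.1800
ln(S/K) + (r + σ²/2)T = ln(140/138) + (0.053 + 0.36²/2)·0.25 = 0.0144 + 0.0294 = 0.0438
d₁ = 0.0438 / 0.1800 = 0.2435 → 0.24
d₂ = d₁ − σ√T = 0.2435 − 0.1800 = 0.0635 → 0.06
Risk-neutral Pr[S_T > K] = N(d₂) = N(0.06) = 0.5239

0.5239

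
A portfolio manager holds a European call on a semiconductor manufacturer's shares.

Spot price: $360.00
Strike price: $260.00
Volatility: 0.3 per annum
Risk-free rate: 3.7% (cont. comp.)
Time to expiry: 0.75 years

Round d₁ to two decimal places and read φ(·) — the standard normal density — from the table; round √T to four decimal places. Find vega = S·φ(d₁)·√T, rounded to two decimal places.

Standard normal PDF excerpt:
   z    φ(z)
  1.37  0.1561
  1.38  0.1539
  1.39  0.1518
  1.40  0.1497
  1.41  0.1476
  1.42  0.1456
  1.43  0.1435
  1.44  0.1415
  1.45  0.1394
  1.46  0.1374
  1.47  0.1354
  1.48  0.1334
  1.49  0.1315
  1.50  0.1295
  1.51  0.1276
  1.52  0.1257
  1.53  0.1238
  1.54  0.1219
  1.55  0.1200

σ√T = 0.3 × 0.8660 = 0.2598
d₁ = [ln(360/260) + (0.037 + ½·0.3²)·0.75] / (σ√T) = (0.3254 + 0.0615) / 0.2598 = 1.4893 ≈ 1.49
√T = √0.75 = 0.8660
φ(d₁) = φ(1.49) = 0.1315
vega = S·φ(d₁)·√T = 360·0.1315·0.8660 = 40.9964

41.00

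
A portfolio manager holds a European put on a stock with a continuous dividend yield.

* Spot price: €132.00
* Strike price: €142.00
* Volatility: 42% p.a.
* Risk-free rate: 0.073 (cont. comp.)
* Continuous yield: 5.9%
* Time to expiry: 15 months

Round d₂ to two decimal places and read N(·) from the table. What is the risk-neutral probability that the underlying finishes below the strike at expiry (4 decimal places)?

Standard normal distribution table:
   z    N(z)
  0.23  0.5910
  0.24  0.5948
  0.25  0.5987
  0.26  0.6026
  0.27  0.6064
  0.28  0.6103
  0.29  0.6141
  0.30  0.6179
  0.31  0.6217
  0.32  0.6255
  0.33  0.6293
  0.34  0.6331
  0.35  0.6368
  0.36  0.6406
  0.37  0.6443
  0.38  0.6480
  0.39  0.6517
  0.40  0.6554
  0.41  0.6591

0.6368

σ√T = 0.42·√1.25 = 0.4696
d₁ = [ln(132/142) + (0.073 − 0.059 + ½·0.42²)·1.25] / (σ√T) = (-0.0730 + 0.1277) / 0.4696 = 0.1165 ⇒ 0.12
d₂ = 0.1165 − 0.4696 = -0.3530 ⇒ -0.35
Risk-neutral Pr[S_T < K] = N(−d₂) = N(0.35) = 0.6368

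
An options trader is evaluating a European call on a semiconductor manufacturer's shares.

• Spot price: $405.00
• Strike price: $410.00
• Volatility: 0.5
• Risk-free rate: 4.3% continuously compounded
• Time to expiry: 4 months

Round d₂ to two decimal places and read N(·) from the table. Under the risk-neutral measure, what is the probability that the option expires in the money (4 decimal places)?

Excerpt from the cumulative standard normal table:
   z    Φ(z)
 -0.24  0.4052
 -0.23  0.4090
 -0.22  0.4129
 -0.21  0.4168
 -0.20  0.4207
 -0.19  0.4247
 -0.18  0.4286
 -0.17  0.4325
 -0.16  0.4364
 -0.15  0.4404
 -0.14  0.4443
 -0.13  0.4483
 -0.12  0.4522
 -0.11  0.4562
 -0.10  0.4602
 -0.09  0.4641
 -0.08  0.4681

0.4443

σ√T = 0.5·√0.3333 = 0.2887
d₁ = [ln(405/410) + (0.043 + ½·0.5²)·0.3333] / (σ√T) = (-0.0123 + 0.0560) / 0.2887 = 0.1515 ≈ 0.15
d₂ = 0.1515 − 0.2887 = -0.1372 ≈ -0.14
Risk-neutral Pr[S_T > K] = N(d₂) = N(-0.14) = 0.4443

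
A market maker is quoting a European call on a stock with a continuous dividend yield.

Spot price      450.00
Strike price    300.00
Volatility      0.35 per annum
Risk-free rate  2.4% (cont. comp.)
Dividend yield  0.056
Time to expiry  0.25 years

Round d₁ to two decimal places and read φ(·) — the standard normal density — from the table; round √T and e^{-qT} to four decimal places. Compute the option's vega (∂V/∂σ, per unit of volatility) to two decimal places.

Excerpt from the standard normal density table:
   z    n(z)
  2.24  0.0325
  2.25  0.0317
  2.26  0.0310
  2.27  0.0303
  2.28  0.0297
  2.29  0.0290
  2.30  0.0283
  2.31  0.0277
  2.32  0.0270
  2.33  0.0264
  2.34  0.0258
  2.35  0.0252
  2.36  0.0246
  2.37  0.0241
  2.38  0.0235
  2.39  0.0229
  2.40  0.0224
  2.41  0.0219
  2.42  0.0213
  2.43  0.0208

T = 0.25;  σ√T = 0.1750
d₁ = [ln(450/300) + (0.024 − 0.056 + ½·0.35²)·0.25] / (σ√T) = (0.4055 + 0.0073) / 0.1750 = 2.3587 which rounds to 2.36
√T = √0.25 = 0.5000
φ(d₁) = φ(2.36) = 0.0246
exp(−qT) = exp(−0.056·0.25) = 0.9861
vega = S·exp(−qT)·φ(d₁)·√T = 450·0.9861·0.0246·0.5000 = 5.4581

5.46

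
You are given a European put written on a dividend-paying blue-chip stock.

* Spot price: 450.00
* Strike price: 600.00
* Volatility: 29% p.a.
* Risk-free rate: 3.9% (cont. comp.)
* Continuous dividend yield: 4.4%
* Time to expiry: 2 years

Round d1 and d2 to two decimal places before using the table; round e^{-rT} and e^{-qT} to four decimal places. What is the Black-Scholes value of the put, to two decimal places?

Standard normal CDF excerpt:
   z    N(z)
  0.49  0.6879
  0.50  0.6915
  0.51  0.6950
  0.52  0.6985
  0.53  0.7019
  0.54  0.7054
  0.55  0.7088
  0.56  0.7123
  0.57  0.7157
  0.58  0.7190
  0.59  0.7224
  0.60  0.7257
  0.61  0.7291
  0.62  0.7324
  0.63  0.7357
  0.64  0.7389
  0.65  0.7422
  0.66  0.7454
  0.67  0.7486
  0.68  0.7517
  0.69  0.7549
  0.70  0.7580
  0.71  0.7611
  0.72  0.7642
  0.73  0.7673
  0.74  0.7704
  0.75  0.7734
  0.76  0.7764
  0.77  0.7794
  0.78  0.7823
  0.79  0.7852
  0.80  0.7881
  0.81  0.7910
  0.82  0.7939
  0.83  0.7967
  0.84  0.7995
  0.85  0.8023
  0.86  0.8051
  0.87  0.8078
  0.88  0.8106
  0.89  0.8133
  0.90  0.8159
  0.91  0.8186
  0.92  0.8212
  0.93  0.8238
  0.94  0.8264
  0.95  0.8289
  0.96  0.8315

T = 2;  σ√T = 0.4101
d₁ = [ln(450/600) + (0.039 − 0.044 + 0.29²/2)·2] / 0.4101 = [-0.2877 + 0.0741] / 0.4101 = -0.5208 ⇒ -0.52
d₂ = d₁ − σ√T = -0.5208 − 0.4101 = -0.9309 ⇒ -0.93
e^(−qT) = e^(−0.044·2) = 0.9158;  e^(−rT) = e^(−0.039·2) = 0.9250
N(−d₂) = N(0.93) = 0.8238;  N(−d₁) = N(0.52) = 0.6985
P = 600·0.9250·0.8238 − 450·0.9158·0.6985 = 457.2090 − 287.8588 = 169.3502

169.35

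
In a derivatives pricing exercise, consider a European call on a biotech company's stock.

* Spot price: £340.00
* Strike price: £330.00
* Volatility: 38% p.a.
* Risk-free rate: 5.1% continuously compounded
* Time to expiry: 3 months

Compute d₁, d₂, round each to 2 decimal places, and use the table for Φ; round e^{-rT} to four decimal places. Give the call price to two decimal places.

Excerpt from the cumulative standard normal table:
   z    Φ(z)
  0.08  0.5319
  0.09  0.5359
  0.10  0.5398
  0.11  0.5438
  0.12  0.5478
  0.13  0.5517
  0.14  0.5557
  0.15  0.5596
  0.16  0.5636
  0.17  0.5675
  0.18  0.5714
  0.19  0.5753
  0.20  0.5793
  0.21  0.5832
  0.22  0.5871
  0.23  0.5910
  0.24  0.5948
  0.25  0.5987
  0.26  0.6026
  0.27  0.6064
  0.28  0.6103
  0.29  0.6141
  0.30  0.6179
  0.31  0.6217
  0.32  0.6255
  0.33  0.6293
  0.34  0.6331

£32.92

σ√T = 0.38 × 0.5000 = 0.1900
d₁ = [ln(340/330) + (0.051 + 0.38²/2)·0.25] / 0.1900 = [0.0299 + 0.0308] / 0.1900 = 0.3192 ⇒ 0.32
d₂ = d₁ − σ√T = 0.3192 − 0.1900 = 0.1292 ⇒ 0.13
exp(−rT) = exp(−0.051·0.25) = 0.9873
C = 340·N(0.32) − 330·0.9873·N(0.13) = 340·0.6255 − 330·0.9873·0.5517 = 212.6700 − 179.7488 = 32.9212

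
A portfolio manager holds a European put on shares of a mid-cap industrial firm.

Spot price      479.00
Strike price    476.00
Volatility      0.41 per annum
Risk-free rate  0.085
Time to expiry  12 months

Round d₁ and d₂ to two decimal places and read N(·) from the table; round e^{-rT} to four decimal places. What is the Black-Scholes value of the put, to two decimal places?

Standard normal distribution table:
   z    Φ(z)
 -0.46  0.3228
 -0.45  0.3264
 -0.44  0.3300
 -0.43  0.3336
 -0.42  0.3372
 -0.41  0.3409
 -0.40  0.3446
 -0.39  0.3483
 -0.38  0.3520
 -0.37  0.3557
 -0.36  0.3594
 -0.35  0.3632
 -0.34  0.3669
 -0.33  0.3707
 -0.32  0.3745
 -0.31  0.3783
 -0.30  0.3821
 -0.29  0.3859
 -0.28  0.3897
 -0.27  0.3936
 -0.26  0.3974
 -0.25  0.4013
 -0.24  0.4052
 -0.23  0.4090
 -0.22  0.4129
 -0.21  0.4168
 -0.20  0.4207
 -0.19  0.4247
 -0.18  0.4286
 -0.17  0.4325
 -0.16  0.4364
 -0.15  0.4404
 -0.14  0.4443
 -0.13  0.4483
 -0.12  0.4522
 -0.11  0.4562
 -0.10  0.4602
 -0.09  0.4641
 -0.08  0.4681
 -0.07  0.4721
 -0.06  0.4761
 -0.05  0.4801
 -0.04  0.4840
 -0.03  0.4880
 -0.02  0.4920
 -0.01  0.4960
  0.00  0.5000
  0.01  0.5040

55.31

T = 1;  σ√T = 0.4100
ln(S/K) + (r + σ²/2)T = ln(479/476) + (0.085 + 0.41²/2)·1 = 0.0063 + 0.1690 = 0.1753
d₁ = 0.1753 / 0.4100 = 0.4276 ⇒ 0.43
d₂ = d₁ − σ√T = 0.4276 − 0.4100 = 0.0176 ⇒ 0.02
e^(−rT) = e^(−0.085·1) = 0.9185
N(−d₂) = N(-0.02) = 0.4920;  N(−d₁) = N(-0.43) = 0.3336
P = 476·0.9185·0.4920 − 479·0.3336 = 215.1054 − 159.7944 = 55.3110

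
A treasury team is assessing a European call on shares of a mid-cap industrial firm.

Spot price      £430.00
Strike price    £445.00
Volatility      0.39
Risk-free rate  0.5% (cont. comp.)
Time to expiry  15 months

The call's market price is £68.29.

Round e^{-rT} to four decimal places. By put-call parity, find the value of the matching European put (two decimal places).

exp(−rT) = exp(−0.005·1.25) = 0.9938
Put-call parity: C − P = S − K·e^(−rT) = 430 − 445·0.9938 = 430 − 442.2410 = -12.2410
P = C − (C − P) = 68.29 − (-12.2410) = 80.5310

£80.53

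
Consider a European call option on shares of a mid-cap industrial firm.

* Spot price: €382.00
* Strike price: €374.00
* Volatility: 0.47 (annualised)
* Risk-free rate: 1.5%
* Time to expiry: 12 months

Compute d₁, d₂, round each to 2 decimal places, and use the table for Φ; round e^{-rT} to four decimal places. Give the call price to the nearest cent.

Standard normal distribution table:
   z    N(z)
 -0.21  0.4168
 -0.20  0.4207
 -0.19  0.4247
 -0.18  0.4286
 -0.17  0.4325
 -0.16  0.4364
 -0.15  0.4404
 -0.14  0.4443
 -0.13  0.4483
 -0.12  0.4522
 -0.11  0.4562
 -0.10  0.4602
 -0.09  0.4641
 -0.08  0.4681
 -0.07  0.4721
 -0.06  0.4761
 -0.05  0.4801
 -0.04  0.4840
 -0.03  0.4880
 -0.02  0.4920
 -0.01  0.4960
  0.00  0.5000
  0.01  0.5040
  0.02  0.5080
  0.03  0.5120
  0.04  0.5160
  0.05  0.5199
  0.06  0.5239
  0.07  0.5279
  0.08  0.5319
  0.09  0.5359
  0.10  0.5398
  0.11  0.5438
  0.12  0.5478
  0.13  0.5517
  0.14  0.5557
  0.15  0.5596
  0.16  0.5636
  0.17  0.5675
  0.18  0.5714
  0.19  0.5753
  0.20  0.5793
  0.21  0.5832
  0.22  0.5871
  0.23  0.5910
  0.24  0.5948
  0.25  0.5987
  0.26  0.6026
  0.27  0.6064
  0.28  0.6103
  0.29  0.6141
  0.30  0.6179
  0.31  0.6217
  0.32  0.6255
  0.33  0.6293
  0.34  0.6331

σ√T = 0.47 × 1.0000 = 0.4700
d₁ = [ln(382/374) + (0.015 + 0.47²/2)·1] / 0.4700 = [0.0212 + 0.1255] / 0.4700 = 0.3119 ≈ 0.31
d₂ = d₁ − σ√T = 0.3119 − 0.4700 = -0.1581 ≈ -0.16
e^(−rT) = e^(−0.015·1) = 0.9851
C = 382·N(0.31) − 374·0.9851·N(-0.16) = 382·0.6217 − 374·0.9851·0.4364 = 237.4894 − 160.7817 = 76.7077

€76.71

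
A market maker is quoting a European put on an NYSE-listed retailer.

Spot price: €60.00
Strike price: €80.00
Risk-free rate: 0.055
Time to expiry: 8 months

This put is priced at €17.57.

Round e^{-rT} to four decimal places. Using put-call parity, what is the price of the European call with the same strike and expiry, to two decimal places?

exp(−rT) = exp(−0.055·0.6667) = 0.9640
Put-call parity: C − P = S − K·e^(−rT) = 60 − 80·0.9640 = 60 − 77.1200 = -17.1200
C = P + (C − P) = 17.57 + (-17.1200) = 0.4500

€0.45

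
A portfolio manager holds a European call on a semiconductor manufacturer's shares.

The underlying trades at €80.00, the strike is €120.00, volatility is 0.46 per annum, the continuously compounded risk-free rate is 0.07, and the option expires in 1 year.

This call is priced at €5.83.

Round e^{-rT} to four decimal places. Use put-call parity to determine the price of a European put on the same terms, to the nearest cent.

€37.72

exp(−rT) = exp(−0.07·1) = 0.9324
Put-call parity: C − P = S − K·e^(−rT) = 80 − 120·0.9324 = 80 − 111.8880 = -31.8880
P = C − (C − P) = 5.83 − (-31.8880) = 37.7180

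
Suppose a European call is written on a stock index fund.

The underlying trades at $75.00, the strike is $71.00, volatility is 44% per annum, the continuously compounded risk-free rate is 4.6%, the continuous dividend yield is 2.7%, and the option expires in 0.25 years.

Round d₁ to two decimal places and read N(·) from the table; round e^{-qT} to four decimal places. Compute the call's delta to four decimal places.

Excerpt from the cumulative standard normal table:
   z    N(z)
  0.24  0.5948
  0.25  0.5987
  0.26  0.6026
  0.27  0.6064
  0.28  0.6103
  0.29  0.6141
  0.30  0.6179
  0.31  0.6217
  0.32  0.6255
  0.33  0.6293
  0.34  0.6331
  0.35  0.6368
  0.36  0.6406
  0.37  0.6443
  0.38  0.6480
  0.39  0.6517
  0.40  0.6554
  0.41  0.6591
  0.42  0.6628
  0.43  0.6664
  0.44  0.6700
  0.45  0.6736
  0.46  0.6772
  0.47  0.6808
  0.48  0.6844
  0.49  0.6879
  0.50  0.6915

σ√T = 0.44 × 0.5000 = 0.2200
ln(S/K) + (r − q + σ²/2)T = ln(75/71) + (0.046 − 0.027 + 0.44²/2)·0.25 = 0.0548 + 0.0290 = 0.0838
d₁ = 0.0838 / 0.2200 = 0.3807 ≈ 0.38
N(d₁) = N(0.38) = 0.6480
Δ_call = e^(−qT)·N(d₁) = 0.9933·0.6480 = 0.6437

0.6437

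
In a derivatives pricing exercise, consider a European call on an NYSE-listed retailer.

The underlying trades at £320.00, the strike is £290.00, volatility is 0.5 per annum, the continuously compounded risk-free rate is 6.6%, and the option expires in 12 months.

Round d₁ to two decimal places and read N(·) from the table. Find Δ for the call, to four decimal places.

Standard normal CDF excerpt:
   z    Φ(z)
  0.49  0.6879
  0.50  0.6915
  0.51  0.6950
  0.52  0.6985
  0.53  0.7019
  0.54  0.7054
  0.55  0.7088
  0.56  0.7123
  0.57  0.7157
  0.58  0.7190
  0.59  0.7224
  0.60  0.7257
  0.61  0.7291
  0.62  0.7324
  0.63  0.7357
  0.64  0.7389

σ√T = 0.5 × 1.0000 = 0.5000
d₁ = [ln(320/290) + (0.066 + 0.5²/2)·1] / 0.5000 = [0.0984 + 0.1910] / 0.5000 = 0.5789 → 0.58
N(d₁) = N(0.58) = 0.7190
Δ_call = N(d₁) = 0.7190

0.7190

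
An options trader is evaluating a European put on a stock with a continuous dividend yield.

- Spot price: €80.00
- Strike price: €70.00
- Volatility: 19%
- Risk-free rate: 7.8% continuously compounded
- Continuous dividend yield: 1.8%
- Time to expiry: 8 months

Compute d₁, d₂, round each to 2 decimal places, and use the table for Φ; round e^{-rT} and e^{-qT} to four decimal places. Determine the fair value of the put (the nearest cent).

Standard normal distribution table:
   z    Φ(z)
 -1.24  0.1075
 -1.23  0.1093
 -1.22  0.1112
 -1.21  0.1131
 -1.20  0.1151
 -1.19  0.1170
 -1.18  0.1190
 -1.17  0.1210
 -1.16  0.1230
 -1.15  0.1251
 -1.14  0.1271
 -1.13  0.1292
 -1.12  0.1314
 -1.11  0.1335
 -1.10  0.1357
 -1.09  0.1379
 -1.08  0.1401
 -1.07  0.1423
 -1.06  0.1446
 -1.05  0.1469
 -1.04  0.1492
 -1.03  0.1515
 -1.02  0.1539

T = 0.6667;  σ√T = 0.1551
d₁ = [ln(80/70) + (0.078 − 0.018 + 0.19²/2)·0.6667] / 0.1551 = [0.1335 + 0.0520] / 0.1551 = 1.1962 ≈ 1.20
d₂ = d₁ − σ√T = 1.1962 − 0.1551 = 1.0410 ≈ 1.04
e^(−qT) = e^(−0.018·0.6667) = 0.9881;  e^(−rT) = e^(−0.078·0.6667) = 0.9493
N(−d₂) = N(-1.04) = 0.1492;  N(−d₁) = N(-1.20) = 0.1151
P = 70·0.9493·0.1492 − 80·0.9881·0.1151 = 9.9145 − 9.0984 = 0.8161

€0.82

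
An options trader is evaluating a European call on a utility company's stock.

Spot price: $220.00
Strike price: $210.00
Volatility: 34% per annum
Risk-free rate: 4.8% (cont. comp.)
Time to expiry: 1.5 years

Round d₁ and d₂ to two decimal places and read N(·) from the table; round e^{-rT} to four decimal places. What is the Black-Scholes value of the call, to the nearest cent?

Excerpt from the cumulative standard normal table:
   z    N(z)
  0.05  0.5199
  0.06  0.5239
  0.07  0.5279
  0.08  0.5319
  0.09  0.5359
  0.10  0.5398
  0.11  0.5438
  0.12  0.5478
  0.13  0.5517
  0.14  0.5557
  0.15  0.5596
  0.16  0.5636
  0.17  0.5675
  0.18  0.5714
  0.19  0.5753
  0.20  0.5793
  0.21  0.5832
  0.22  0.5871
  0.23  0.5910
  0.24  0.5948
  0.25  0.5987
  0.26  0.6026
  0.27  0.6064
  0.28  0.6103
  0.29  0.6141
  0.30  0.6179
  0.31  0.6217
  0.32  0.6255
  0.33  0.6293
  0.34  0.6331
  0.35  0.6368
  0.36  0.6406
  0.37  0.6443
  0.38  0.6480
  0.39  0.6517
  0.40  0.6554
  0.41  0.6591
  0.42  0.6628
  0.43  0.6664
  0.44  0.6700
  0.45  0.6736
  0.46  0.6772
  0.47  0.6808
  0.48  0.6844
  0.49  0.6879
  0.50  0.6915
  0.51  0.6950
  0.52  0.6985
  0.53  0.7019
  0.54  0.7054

T = 1.5;  σ√T = 0.4164
d₁ = [ln(220/210) + (0.048 + ½·0.34²)·1.5] / (σ√T) = (0.0465 + 0.1587) / 0.4164 = 0.4928 → 0.49
d₂ = 0.4928 − 0.4164 = 0.0764 → 0.08
e^(−rT) = e^(−0.048·1.5) = 0.9305
C = 220·N(0.49) − 210·0.9305·N(0.08) = 220·0.6879 − 210·0.9305·0.5319 = 151.3380 − 103.9359 = 47.4021

$47.40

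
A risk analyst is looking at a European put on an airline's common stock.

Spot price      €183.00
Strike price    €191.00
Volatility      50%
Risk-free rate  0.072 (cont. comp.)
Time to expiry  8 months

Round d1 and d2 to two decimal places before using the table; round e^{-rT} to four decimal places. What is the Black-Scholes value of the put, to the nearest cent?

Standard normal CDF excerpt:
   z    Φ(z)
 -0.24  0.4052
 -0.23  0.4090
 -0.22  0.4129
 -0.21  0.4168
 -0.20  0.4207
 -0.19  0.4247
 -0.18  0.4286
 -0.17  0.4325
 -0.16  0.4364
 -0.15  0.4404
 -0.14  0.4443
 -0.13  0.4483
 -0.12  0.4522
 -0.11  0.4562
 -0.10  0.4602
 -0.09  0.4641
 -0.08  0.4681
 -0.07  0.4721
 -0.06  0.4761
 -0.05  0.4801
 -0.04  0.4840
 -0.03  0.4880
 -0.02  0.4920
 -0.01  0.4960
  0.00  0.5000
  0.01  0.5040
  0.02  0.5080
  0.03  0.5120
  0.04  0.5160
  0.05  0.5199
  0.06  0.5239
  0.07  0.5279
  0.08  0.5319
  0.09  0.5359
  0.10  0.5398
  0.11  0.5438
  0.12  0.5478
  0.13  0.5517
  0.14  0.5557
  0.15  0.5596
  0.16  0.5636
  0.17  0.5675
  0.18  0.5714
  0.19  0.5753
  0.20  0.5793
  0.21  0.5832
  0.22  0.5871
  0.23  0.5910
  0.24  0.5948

€29.17

σ√T = 0.5 × 0.8165 = 0.4082
d₁ = [ln(183/191) + (0.072 + 0.5²/2)·0.6667] / 0.4082 = [-0.0428 + 0.1313] / 0.4082 = 0.2169 ⇒ 0.22
d₂ = d₁ − σ√T = 0.2169 − 0.4082 = -0.1914 ⇒ -0.19
e^(−rT) = e^(−0.072·0.6667) = 0.9531
P = 191·0.9531·N(0.19) − 183·N(-0.22) = 191·0.9531·0.5753 − 183·0.4129 = 104.7288 − 75.5607 = 29.1681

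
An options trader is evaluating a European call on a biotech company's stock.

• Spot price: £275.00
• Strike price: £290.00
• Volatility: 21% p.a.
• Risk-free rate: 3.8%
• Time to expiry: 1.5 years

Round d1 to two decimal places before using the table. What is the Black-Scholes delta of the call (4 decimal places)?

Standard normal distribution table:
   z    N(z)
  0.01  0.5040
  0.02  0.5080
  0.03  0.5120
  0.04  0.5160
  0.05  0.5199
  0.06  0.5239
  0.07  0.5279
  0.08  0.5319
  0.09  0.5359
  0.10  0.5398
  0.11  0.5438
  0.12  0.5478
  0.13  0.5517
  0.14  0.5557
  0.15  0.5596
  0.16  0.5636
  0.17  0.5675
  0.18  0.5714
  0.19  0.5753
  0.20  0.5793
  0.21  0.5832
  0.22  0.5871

σ√T = 0.21 × 1.2247 = 0.2572
ln(S/K) + (r + σ²/2)T = ln(275/290) + (0.038 + 0.21²/2)·1.5 = -0.0531 + 0.0901 = 0.0370
d₁ = 0.0370 / 0.2572 = 0.1437 ⇒ 0.14
N(d₁) = N(0.14) = 0.5557
Δ_call = N(d₁) = 0.5557

0.5557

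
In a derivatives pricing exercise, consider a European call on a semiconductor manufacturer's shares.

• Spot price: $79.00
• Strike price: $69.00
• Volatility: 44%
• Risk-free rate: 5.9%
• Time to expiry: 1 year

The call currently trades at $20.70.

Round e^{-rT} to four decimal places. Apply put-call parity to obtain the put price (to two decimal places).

$6.75

e^(−rT) = e^(−0.059·1) = 0.9427
Put-call parity: C − P = S − K·e^(−rT) = 79 − 69·0.9427 = 79 − 65.0463 = 13.9537
P = C − (C − P) = 20.70 − (13.9537) = 6.7463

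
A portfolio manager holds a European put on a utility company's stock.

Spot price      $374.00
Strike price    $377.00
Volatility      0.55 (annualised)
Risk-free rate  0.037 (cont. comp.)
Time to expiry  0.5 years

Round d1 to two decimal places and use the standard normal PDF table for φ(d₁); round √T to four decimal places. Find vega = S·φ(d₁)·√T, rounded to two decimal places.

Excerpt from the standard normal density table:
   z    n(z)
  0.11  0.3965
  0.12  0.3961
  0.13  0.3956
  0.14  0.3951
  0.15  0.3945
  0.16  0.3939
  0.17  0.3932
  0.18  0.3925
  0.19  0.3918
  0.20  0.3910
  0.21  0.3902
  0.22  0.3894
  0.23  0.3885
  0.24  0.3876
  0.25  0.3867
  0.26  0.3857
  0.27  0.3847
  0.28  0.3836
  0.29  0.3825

σ√T = 0.55·√0.5 = 0.3889
d₁ = [ln(374/377) + (0.037 + 0.55²/2)·0.5] / 0.3889 = [-0.0080 + 0.0941] / 0.3889 = 0.2215 which rounds to 0.22
√T = √0.5 = 0.7071
φ(d₁) = φ(0.22) = 0.3894
vega = S·φ(d₁)·√T = 374·0.3894·0.7071 = 102.9789
(Call and put vega coincide under Black-Scholes.)

102.98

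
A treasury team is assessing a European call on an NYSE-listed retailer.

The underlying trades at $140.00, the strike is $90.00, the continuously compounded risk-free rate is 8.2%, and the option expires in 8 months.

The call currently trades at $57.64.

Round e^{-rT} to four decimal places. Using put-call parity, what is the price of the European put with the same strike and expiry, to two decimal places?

exp(−rT) = exp(−0.082·0.6667) = 0.9468
Put-call parity: C − P = S − K·e^(−rT) = 140 − 90·0.9468 = 140 − 85.2120 = 54.7880
P = C − (C − P) = 57.64 − (54.7880) = 2.8520

$2.85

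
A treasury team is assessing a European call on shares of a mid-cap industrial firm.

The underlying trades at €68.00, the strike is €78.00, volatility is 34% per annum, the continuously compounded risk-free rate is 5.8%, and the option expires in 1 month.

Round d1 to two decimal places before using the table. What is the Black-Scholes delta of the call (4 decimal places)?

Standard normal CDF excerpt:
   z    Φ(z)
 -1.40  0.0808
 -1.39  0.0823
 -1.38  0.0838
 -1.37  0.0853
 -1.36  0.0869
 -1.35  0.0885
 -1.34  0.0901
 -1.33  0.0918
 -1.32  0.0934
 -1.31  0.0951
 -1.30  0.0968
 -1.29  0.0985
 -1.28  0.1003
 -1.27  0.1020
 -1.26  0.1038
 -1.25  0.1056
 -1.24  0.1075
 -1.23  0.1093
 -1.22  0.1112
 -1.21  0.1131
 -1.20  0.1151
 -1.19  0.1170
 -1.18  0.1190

0.0968

T = 0.08333;  σ√T = 0.0981
d₁ = [ln(68/78) + (0.058 + 0.34²/2)·0.08333] / 0.0981 = [-0.1372 + 0.0097] / 0.0981 = -1.2996 → -1.30
N(d₁) = N(-1.30) = 0.0968
Δ_call = N(d₁) = 0.0968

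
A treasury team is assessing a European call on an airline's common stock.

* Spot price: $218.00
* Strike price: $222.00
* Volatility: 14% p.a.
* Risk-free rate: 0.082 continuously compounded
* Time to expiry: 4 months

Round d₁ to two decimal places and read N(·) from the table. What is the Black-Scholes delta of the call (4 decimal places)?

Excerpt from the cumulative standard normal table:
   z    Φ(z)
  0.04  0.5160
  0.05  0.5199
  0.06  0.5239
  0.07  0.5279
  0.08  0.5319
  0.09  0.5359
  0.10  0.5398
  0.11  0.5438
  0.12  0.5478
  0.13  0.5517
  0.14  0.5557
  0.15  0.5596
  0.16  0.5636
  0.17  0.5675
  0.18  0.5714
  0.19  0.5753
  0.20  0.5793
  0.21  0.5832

σ√T = 0.14 × 0.5774 = 0.0808
ln(S/K) + (r + σ²/2)T = ln(218/222) + (0.082 + 0.14²/2)·0.3333 = -0.0182 + 0.0306 = 0.0124
d₁ = 0.0124 / 0.0808 = 0.1536 which rounds to 0.15
N(d₁) = N(0.15) = 0.5596
Δ_call = N(d₁) = 0.5596

0.5596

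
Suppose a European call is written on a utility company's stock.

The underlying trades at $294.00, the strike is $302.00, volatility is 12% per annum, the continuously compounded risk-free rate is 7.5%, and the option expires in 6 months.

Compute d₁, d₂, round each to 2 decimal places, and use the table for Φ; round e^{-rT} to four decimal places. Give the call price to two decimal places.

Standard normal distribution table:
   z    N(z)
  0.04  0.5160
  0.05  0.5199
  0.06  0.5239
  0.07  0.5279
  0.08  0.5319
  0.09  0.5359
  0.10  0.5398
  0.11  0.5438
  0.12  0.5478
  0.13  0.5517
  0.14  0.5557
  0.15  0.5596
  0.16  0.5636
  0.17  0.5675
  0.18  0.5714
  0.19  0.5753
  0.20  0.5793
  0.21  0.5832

$12.12

T = 0.5;  σ√T = 0.0849
d₁ = [ln(294/302) + (0.075 + 0.12²/2)·0.5] / 0.0849 = [-0.0268 + 0.0411] / 0.0849 = 0.1680 → 0.17
d₂ = d₁ − σ√T = 0.1680 − 0.0849 = 0.0831 → 0.08
e^(−rT) = e^(−0.075·0.5) = 0.9632
N(d₁) = N(0.17) = 0.5675;  N(d₂) = N(0.08) = 0.5319
C = 294·0.5675 − 302·0.9632·0.5319 = 166.8450 − 154.7225 = 12.1225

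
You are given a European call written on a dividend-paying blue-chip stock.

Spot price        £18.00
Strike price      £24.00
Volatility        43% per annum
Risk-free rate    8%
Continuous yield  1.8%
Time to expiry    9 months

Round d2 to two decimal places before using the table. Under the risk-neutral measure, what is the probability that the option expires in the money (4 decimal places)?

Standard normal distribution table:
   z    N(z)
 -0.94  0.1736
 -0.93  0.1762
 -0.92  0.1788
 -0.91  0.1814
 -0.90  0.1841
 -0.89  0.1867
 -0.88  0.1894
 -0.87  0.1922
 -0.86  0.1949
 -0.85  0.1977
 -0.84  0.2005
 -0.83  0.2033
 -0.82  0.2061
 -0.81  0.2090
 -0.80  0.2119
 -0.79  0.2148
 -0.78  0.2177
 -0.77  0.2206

0.2033

T = 0.75;  σ√T = 0.3724
d₁ = [ln(18/24) + (0.08 − 0.018 + ½·0.43²)·0.75] / (σ√T) = (-0.2877 + 0.1158) / 0.3724 = -0.4615 ⇒ -0.46
d₂ = -0.4615 − 0.3724 = -0.8339 ⇒ -0.83
Pr(exercise) under Q = N(d₂) = 0.2033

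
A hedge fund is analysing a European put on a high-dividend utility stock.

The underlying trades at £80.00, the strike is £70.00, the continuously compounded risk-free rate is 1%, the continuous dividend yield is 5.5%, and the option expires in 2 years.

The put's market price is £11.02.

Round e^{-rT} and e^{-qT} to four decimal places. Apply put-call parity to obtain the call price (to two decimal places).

£14.07

exp(−qT) = exp(−0.055·2) = 0.8958;  exp(−rT) = exp(−0.01·2) = 0.9802
Put-call parity: C − P = S·e^(−qT) − K·e^(−rT) = 80·0.8958 − 70·0.9802 = 71.6640 − 68.6140 = 3.0500
C = P + (C − P) = 11.02 + (3.0500) = 14.0700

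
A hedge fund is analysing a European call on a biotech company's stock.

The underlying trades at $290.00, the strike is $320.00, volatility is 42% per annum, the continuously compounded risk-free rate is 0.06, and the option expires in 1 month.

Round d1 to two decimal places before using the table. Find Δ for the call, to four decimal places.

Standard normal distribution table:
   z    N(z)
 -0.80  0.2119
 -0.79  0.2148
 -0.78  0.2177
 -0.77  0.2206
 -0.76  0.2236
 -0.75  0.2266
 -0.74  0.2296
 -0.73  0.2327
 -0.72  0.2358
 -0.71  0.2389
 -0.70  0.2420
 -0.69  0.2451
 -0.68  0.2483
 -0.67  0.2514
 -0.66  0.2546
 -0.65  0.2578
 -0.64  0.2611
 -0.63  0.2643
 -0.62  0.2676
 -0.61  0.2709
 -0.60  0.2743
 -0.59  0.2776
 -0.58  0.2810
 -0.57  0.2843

σ√T = 0.42 × 0.2887 = 0.1212
d₁ = [ln(290/320) + (0.06 + 0.42²/2)·0.08333] / 0.1212 = [-0.0984 + 0.0123] / 0.1212 = -0.7101 ≈ -0.71
N(d₁) = N(-0.71) = 0.2389
Δ_call = N(d₁) = 0.2389

0.2389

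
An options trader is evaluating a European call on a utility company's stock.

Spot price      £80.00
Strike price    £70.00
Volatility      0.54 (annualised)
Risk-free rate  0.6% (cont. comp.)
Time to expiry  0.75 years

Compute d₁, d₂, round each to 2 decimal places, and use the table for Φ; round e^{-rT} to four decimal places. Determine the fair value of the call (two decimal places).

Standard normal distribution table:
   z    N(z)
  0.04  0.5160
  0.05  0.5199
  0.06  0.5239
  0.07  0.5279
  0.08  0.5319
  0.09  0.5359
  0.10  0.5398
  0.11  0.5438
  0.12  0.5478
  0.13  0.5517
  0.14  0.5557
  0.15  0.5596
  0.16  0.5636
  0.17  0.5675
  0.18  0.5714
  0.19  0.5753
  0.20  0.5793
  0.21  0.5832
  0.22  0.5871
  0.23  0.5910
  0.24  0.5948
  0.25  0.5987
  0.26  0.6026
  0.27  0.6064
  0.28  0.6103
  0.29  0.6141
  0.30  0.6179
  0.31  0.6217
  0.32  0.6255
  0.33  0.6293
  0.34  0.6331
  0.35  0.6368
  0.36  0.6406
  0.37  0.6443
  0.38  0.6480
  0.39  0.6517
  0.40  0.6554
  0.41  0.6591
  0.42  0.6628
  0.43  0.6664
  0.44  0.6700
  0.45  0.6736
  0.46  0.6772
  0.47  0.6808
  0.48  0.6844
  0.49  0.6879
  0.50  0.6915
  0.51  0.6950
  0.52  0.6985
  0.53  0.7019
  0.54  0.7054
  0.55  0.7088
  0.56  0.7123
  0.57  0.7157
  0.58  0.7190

£19.64

T = 0.75;  σ√T = 0.4677
ln(S/K) + (r + σ²/2)T = ln(80/70) + (0.006 + 0.54²/2)·0.75 = 0.1335 + 0.1139 = 0.2474
d₁ = 0.2474 / 0.4677 = 0.5290 → 0.53
d₂ = d₁ − σ√T = 0.5290 − 0.4677 = 0.0613 → 0.06
e^(−rT) = e^(−0.006·0.75) = 0.9955
N(d₁) = N(0.53) = 0.7019;  N(d₂) = N(0.06) = 0.5239
C = 80·0.7019 − 70·0.9955·0.5239 = 56.1520 − 36.5080 = 19.6440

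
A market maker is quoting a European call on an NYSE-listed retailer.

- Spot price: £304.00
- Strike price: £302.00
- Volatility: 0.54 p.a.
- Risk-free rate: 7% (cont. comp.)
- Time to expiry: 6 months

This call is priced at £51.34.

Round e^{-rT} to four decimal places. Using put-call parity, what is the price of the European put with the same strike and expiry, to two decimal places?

£38.95

e^(−rT) = e^(−0.07·0.5) = 0.9656
Put-call parity: C − P = S − K·e^(−rT) = 304 − 302·0.9656 = 304 − 291.6112 = 12.3888
P = C − (C − P) = 51.34 − (12.3888) = 38.9512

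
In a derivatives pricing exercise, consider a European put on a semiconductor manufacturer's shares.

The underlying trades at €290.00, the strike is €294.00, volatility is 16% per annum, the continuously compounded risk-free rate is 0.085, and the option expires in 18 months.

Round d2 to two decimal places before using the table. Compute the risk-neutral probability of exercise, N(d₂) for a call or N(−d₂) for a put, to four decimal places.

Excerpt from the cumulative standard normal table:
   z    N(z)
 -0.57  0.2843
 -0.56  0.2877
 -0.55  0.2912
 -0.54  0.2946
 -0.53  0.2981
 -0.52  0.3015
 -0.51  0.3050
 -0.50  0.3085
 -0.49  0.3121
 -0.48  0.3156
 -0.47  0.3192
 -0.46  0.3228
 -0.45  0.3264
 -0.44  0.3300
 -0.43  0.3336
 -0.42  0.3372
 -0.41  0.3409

σ√T = 0.16 × 1.2247 = 0.1960
ln(S/K) + (r + σ²/2)T = ln(290/294) + (0.085 + 0.16²/2)·1.5 = -0.0137 + 0.1467 = 0.1330
d₁ = 0.1330 / 0.1960 = 0.6787 ≈ 0.68
d₂ = d₁ − σ√T = 0.6787 − 0.1960 = 0.4828 ≈ 0.48
Risk-neutral Pr[S_T < K] = N(−d₂) = N(-0.48) = 0.3156

0.3156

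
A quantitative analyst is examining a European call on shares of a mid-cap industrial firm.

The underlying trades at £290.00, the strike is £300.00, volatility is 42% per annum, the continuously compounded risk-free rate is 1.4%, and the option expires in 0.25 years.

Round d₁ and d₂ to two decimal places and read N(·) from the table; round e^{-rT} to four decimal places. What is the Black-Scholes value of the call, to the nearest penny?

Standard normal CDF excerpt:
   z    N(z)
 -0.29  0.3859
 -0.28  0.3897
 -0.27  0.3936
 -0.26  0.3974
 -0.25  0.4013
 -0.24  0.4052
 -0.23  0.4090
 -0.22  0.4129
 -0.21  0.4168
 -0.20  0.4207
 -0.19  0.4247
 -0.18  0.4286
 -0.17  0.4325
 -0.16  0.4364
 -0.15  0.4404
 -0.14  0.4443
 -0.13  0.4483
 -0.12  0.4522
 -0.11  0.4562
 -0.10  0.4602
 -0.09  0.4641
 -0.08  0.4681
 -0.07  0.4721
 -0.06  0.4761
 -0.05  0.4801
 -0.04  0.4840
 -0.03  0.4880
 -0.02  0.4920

£20.39

σ√T = 0.42·√0.25 = 0.2100
d₁ = [ln(290/300) + (0.014 + ½·0.42²)·0.25] / (σ√T) = (-0.0339 + 0.0255) / 0.2100 = -0.0398 ≈ -0.04
d₂ = -0.0398 − 0.2100 = -0.2498 ≈ -0.25
exp(−rT) = exp(−0.014·0.25) = 0.9965
N(d₁) = N(-0.04) = 0.4840;  N(d₂) = N(-0.25) = 0.4013
C = 290·0.4840 − 300·0.9965·0.4013 = 140.3600 − 119.9686 = 20.3914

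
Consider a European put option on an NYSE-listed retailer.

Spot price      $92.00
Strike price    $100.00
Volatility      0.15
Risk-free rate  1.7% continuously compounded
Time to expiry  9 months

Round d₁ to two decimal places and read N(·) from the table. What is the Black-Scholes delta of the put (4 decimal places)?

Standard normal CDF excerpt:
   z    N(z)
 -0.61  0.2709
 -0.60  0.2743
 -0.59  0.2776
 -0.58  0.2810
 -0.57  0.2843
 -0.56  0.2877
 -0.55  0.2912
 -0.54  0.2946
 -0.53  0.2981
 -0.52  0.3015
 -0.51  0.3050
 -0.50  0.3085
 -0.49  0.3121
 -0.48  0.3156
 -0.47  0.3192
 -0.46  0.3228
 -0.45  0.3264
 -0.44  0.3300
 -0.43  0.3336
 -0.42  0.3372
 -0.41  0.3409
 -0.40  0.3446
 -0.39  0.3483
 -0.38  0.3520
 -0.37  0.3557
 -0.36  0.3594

-0.6844

σ√T = 0.15·√0.75 = 0.1299
d₁ = [ln(92/100) + (0.017 + 0.15²/2)·0.75] / 0.1299 = [-0.0834 + 0.0212] / 0.1299 = -0.4788 ⇒ -0.48
N(d₁) = N(-0.48) = 0.3156
Δ_put = N(d₁) − 1 = 0.3156 − 1 = -0.6844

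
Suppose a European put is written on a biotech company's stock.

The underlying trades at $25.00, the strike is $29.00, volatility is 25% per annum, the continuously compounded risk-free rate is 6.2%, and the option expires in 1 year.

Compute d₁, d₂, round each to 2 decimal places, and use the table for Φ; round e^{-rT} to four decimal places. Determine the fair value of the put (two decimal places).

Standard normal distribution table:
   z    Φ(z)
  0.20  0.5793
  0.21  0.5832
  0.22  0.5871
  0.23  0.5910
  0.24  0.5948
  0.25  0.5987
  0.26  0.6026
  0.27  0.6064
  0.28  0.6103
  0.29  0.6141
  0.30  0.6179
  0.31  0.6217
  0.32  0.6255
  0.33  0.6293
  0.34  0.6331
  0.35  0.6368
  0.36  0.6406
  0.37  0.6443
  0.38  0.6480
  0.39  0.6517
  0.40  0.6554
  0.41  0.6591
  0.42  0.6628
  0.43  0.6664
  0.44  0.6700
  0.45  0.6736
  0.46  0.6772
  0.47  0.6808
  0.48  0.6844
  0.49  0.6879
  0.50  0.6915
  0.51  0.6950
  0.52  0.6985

$3.88

σ√T = 0.25·√1 = 0.2500
d₁ = [ln(25/29) + (0.062 + 0.25²/2)·1] / 0.2500 = [-0.1484 + 0.0932] / 0.2500 = -0.2207 ⇒ -0.22
d₂ = d₁ − σ√T = -0.2207 − 0.2500 = -0.4707 ⇒ -0.47
e^(−rT) = e^(−0.062·1) = 0.9399
P = 29·0.9399·N(0.47) − 25·N(0.22) = 29·0.9399·0.6808 − 25·0.5871 = 18.5566 − 14.6775 = 3.8791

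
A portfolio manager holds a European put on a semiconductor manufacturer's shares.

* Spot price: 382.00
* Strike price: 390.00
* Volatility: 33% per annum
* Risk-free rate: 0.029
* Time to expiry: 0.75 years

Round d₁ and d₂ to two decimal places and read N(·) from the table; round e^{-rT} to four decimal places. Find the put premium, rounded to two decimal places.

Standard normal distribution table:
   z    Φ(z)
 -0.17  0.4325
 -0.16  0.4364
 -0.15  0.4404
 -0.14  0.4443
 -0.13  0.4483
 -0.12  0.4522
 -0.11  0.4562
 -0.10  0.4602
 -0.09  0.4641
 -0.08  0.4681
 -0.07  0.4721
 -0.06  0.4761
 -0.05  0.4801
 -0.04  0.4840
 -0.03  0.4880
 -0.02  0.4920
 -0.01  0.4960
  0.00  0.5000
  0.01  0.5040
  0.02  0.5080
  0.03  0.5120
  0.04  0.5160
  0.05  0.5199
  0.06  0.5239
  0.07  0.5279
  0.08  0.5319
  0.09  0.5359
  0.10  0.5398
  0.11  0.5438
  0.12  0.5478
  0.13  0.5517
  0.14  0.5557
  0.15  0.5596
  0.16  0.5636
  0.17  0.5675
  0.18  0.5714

43.83

σ√T = 0.33·√0.75 = 0.2858
d₁ = [ln(382/390) + (0.029 + 0.33²/2)·0.75] / 0.2858 = [-0.0207 + 0.0626] / 0.2858 = 0.1465 ≈ 0.15
d₂ = d₁ − σ√T = 0.1465 − 0.2858 = -0.1393 ≈ -0.14
e^(−rT) = e^(−0.029·0.75) = 0.9785
P = 390·0.9785·N(0.14) − 382·N(-0.15) = 390·0.9785·0.5557 − 382·0.4404 = 212.0635 − 168.2328 = 43.8307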